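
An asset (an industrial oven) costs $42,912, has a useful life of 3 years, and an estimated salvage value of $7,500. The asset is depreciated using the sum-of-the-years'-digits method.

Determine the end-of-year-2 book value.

Depreciable base = $42,912 − $7,500 = $35,412.
Sum of the years' digits = 3+2+1 = 6.
Year 1: $35,412 × 3/6 = $17,706. Book value $25,206.
Year 2: $35,412 × 2/6 = $11,804. Book value $13,402.

$13,402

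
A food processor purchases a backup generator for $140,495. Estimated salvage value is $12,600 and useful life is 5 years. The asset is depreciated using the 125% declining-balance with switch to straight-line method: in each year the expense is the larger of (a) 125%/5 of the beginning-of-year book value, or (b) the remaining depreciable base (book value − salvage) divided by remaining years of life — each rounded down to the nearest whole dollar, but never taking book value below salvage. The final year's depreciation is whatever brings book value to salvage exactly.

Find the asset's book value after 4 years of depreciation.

Depreciable base = $140,495 − $12,600 = $127,895.
Year 1: DB = ⌊$140,495 × 125%/5⌋ = $35,123; SL = ⌊$127,895/5⌋ = $25,579 → take DB $35,123. Book value $105,372.
Year 2: DB = ⌊$105,372 × 125%/5⌋ = $26,343; SL = ⌊$92,772/4⌋ = $23,193 → take DB $26,343. Book value $79,029.
Year 3: DB = ⌊$79,029 × 125%/5⌋ = $19,757; SL = ⌊$66,429/3⌋ = $22,143 → take SL $22,143. Book value $56,886.
Year 4: DB = ⌊$56,886 × 125%/5⌋ = $14,221; SL = ⌊$44,286/2⌋ = $22,143 → take SL $22,143. Book value $34,743.

$34,743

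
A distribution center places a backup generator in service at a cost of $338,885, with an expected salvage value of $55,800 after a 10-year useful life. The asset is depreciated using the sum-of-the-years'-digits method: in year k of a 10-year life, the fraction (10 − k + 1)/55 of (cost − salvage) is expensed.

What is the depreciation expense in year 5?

Depreciable base = $338,885 − $55,800 = $283,085.
Sum of the years' digits = 10+9+8+7+6+5+4+3+2+1 = 55.
Year 1: $283,085 × 10/55 = $51,470. Book value $287,415.
Year 2: $283,085 × 9/55 = $46,323. Book value $241,092.
Year 3: $283,085 × 8/55 = $41,176. Book value $199,916.
Year 4: $283,085 × 7/55 = $36,029. Book value $163,887.
Year 5: $283,085 × 6/55 = $30,882. Book value $133,005.

$30,882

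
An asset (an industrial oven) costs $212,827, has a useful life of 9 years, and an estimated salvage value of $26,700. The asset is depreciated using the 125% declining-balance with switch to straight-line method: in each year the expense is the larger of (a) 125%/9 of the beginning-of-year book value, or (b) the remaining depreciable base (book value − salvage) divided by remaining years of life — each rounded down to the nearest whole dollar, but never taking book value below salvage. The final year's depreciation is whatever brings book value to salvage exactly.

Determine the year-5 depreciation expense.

Depreciable base = $212,827 − $26,700 = $186,127.
Year 1: DB = ⌊$212,827 × 125%/9⌋ = $29,559; SL = ⌊$186,127/9⌋ = $20,680 → take DB $29,559. Book value $183,268.
Year 2: DB = ⌊$183,268 × 125%/9⌋ = $25,453; SL = ⌊$156,568/8⌋ = $19,571 → take DB $25,453. Book value $157,815.
Year 3: DB = ⌊$157,815 × 125%/9⌋ = $21,918; SL = ⌊$131,115/7⌋ = $18,730 → take DB $21,918. Book value $135,897.
Year 4: DB = ⌊$135,897 × 125%/9⌋ = $18,874; SL = ⌊$109,197/6⌋ = $18,199 → take DB $18,874. Book value $117,023.
Year 5: DB = ⌊$117,023 × 125%/9⌋ = $16,253; SL = ⌊$90,323/5⌋ = $18,064 → take SL $18,064. Book value $98,959.

$18,064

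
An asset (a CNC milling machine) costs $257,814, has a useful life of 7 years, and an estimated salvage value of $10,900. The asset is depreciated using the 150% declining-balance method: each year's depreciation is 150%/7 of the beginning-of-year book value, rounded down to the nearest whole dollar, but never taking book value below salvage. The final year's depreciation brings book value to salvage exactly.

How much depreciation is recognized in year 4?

$26,797

Depreciable base = $257,814 − $10,900 = $246,914.
Year 1: ⌊$257,814 × 150%/7⌋ = $55,245. Book value $202,569.
Year 2: ⌊$202,569 × 150%/7⌋ = $43,407. Book value $159,162.
Year 3: ⌊$159,162 × 150%/7⌋ = $34,106. Book value $125,056.
Year 4: ⌊$125,056 × 150%/7⌋ = $26,797. Book value $98,259.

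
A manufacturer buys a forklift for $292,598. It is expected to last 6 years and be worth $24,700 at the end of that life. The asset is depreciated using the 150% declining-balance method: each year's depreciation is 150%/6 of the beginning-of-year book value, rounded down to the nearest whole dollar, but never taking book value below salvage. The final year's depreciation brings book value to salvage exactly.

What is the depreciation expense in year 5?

$23,145

Depreciable base = $292,598 − $24,700 = $267,898.
Year 1: ⌊$292,598 × 150%/6⌋ = $73,149. Book value $219,449.
Year 2: ⌊$219,449 × 150%/6⌋ = $54,862. Book value $164,587.
Year 3: ⌊$164,587 × 150%/6⌋ = $41,146. Book value $123,441.
Year 4: ⌊$123,441 × 150%/6⌋ = $30,860. Book value $92,581.
Year 5: ⌊$92,581 × 150%/6⌋ = $23,145. Book value $69,436.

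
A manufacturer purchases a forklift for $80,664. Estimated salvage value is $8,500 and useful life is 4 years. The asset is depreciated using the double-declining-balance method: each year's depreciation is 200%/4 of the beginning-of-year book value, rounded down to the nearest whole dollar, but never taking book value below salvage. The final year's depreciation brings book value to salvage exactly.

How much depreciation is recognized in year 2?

$20,166

Depreciable base = $80,664 − $8,500 = $72,164.
Year 1: ⌊$80,664 × 200%/4⌋ = $40,332. Book value $40,332.
Year 2: ⌊$40,332 × 200%/4⌋ = $20,166. Book value $20,166.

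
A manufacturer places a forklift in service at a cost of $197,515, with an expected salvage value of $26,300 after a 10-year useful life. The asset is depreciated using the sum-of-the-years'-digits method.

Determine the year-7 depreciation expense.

Depreciable base = $197,515 − $26,300 = $171,215.
Sum of the years' digits = 10+9+8+7+6+5+4+3+2+1 = 55.
Year 1: $171,215 × 10/55 = $31,130. Book value $166,385.
Year 2: $171,215 × 9/55 = $28,017. Book value $138,368.
Year 3: $171,215 × 8/55 = $24,904. Book value $113,464.
Year 4: $171,215 × 7/55 = $21,791. Book value $91,673.
Year 5: $171,215 × 6/55 = $18,678. Book value $72,995.
Year 6: $171,215 × 5/55 = $15,565. Book value $57,430.
Year 7: $171,215 × 4/55 = $12,452. Book value $44,978.

$12,452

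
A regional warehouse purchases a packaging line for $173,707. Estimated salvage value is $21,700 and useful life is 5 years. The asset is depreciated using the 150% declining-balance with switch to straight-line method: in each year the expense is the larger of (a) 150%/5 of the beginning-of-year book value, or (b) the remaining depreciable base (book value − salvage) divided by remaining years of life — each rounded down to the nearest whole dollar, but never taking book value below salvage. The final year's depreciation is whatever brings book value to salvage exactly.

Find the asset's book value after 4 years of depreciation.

Depreciable base = $173,707 − $21,700 = $152,007.
Year 1: DB = ⌊$173,707 × 150%/5⌋ = $52,112; SL = ⌊$152,007/5⌋ = $30,401 → take DB $52,112. Book value $121,595.
Year 2: DB = ⌊$121,595 × 150%/5⌋ = $36,478; SL = ⌊$99,895/4⌋ = $24,973 → take DB $36,478. Book value $85,117.
Year 3: DB = ⌊$85,117 × 150%/5⌋ = $25,535; SL = ⌊$63,417/3⌋ = $21,139 → take DB $25,535. Book value $59,582.
Year 4: DB = ⌊$59,582 × 150%/5⌋ = $17,874; SL = ⌊$37,882/2⌋ = $18,941 → take SL $18,941. Book value $40,641.

$40,641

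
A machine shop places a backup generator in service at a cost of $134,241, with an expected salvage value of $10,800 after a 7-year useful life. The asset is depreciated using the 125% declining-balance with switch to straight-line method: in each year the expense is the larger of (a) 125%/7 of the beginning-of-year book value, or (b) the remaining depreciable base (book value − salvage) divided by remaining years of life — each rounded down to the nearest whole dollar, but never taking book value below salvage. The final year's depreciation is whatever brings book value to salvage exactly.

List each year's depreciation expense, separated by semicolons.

Depreciable base = $134,241 − $10,800 = $123,441.
Year 1: DB = ⌊$134,241 × 125%/7⌋ = $23,971; SL = ⌊$123,441/7⌋ = $17,634 → take DB $23,971. Book value $110,270.
Year 2: DB = ⌊$110,270 × 125%/7⌋ = $19,691; SL = ⌊$99,470/6⌋ = $16,578 → take DB $19,691. Book value $90,579.
Year 3: DB = ⌊$90,579 × 125%/7⌋ = $16,174; SL = ⌊$79,779/5⌋ = $15,955 → take DB $16,174. Book value $74,405.
Year 4: DB = ⌊$74,405 × 125%/7⌋ = $13,286; SL = ⌊$63,605/4⌋ = $15,901 → take SL $15,901. Book value $58,504.
Year 5: DB = ⌊$58,504 × 125%/7⌋ = $10,447; SL = ⌊$47,704/3⌋ = $15,901 → take SL $15,901. Book value $42,603.
Year 6: DB = ⌊$42,603 × 125%/7⌋ = $7,607; SL = ⌊$31,803/2⌋ = $15,901 → take SL $15,901. Book value $26,702.
Year 7 (final): $26,702 − $10,800 = $15,902. Book value $10,800.

$23,971; $19,691; $16,174; $15,901; $15,901; $15,901; $15,902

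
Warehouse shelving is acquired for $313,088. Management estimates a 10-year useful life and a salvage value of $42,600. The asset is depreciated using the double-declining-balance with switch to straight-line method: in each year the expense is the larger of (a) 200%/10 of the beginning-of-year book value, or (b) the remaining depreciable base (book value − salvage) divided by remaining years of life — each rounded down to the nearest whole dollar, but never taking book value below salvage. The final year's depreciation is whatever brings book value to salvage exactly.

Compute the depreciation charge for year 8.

Depreciable base = $313,088 − $42,600 = $270,488.
Year 1: DB = ⌊$313,088 × 200%/10⌋ = $62,617; SL = ⌊$270,488/10⌋ = $27,048 → take DB $62,617. Book value $250,471.
Year 2: DB = ⌊$250,471 × 200%/10⌋ = $50,094; SL = ⌊$207,871/9⌋ = $23,096 → take DB $50,094. Book value $200,377.
Year 3: DB = ⌊$200,377 × 200%/10⌋ = $40,075; SL = ⌊$157,777/8⌋ = $19,722 → take DB $40,075. Book value $160,302.
Year 4: DB = ⌊$160,302 × 200%/10⌋ = $32,060; SL = ⌊$117,702/7⌋ = $16,814 → take DB $32,060. Book value $128,242.
Year 5: DB = ⌊$128,242 × 200%/10⌋ = $25,648; SL = ⌊$85,642/6⌋ = $14,273 → take DB $25,648. Book value $102,594.
Year 6: DB = ⌊$102,594 × 200%/10⌋ = $20,518; SL = ⌊$59,994/5⌋ = $11,998 → take DB $20,518. Book value $82,076.
Year 7: DB = ⌊$82,076 × 200%/10⌋ = $16,415; SL = ⌊$39,476/4⌋ = $9,869 → take DB $16,415. Book value $65,661.
Year 8: DB = ⌊$65,661 × 200%/10⌋ = $13,132; SL = ⌊$23,061/3⌋ = $7,687 → take DB $13,132. Book value $52,529.

$13,132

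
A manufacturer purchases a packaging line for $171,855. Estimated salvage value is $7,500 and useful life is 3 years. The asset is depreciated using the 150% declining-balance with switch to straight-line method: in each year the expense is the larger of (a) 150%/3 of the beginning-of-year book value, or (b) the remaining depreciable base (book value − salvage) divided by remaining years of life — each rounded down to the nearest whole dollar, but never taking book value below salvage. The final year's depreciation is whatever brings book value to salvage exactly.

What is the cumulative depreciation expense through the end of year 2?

Depreciable base = $171,855 − $7,500 = $164,355.
Year 1: DB = ⌊$171,855 × 150%/3⌋ = $85,927; SL = ⌊$164,355/3⌋ = $54,785 → take DB $85,927. Book value $85,928.
Year 2: DB = ⌊$85,928 × 150%/3⌋ = $42,964; SL = ⌊$78,428/2⌋ = $39,214 → take DB $42,964. Book value $42,964.
Accumulated through year 2 = $171,855 − $42,964 = $128,891.

$128,891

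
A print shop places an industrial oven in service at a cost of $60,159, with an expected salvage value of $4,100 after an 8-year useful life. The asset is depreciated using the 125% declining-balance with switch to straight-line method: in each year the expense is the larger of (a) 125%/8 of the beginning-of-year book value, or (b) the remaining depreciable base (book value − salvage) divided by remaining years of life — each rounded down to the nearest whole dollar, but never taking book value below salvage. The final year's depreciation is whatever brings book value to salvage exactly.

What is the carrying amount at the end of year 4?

$29,730

Depreciable base = $60,159 − $4,100 = $56,059.
Year 1: DB = ⌊$60,159 × 125%/8⌋ = $9,399; SL = ⌊$56,059/8⌋ = $7,007 → take DB $9,399. Book value $50,760.
Year 2: DB = ⌊$50,760 × 125%/8⌋ = $7,931; SL = ⌊$46,660/7⌋ = $6,665 → take DB $7,931. Book value $42,829.
Year 3: DB = ⌊$42,829 × 125%/8⌋ = $6,692; SL = ⌊$38,729/6⌋ = $6,454 → take DB $6,692. Book value $36,137.
Year 4: DB = ⌊$36,137 × 125%/8⌋ = $5,646; SL = ⌊$32,037/5⌋ = $6,407 → take SL $6,407. Book value $29,730.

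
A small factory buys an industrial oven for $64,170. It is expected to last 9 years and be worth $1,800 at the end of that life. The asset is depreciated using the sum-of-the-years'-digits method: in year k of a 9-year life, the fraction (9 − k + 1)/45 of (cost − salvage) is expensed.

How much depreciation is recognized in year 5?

Depreciable base = $64,170 − $1,800 = $62,370.
Sum of the years' digits = 9+8+7+6+5+4+3+2+1 = 45.
Year 1: $62,370 × 9/45 = $12,474. Book value $51,696.
Year 2: $62,370 × 8/45 = $11,088. Book value $40,608.
Year 3: $62,370 × 7/45 = $9,702. Book value $30,906.
Year 4: $62,370 × 6/45 = $8,316. Book value $22,590.
Year 5: $62,370 × 5/45 = $6,930. Book value $15,660.

$6,930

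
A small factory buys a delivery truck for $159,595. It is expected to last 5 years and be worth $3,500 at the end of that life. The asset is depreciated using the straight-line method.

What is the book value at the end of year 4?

Depreciable base = $159,595 − $3,500 = $156,095.
Annual expense = $156,095 / 5 = $31,219.
End of year 1: book value $128,376.
End of year 2: book value $97,157.
End of year 3: book value $65,938.
End of year 4: book value $34,719.

$34,719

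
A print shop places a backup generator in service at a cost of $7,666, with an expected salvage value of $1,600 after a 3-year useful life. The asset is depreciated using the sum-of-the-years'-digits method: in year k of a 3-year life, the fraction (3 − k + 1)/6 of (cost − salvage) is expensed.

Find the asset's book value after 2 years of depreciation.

Depreciable base = $7,666 − $1,600 = $6,066.
Sum of the years' digits = 3+2+1 = 6.
Year 1: $6,066 × 3/6 = $3,033. Book value $4,633.
Year 2: $6,066 × 2/6 = $2,022. Book value $2,611.

$2,611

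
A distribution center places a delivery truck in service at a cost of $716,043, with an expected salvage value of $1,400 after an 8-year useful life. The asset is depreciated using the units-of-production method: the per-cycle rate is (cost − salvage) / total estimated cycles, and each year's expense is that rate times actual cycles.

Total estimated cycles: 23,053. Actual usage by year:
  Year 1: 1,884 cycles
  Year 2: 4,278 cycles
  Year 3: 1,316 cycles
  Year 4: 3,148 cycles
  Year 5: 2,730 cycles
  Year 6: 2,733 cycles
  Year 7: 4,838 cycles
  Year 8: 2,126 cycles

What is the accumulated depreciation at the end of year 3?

Depreciable base = $716,043 − $1,400 = $714,643.
Rate = $714,643 / 23,053 cycles = $31 per cycle.
Year 1: 1,884 × $31 = $58,404. Book value $657,639.
Year 2: 4,278 × $31 = $132,618. Book value $525,021.
Year 3: 1,316 × $31 = $40,796. Book value $484,225.
Accumulated through year 3 = $716,043 − $484,225 = $231,818.

$231,818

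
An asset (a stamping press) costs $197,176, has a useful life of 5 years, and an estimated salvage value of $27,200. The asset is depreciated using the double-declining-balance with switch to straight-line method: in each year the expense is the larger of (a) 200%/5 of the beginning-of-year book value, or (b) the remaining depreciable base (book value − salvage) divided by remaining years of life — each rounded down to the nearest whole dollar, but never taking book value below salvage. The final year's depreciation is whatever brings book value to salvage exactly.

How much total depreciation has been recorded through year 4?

Depreciable base = $197,176 − $27,200 = $169,976.
Year 1: DB = ⌊$197,176 × 200%/5⌋ = $78,870; SL = ⌊$169,976/5⌋ = $33,995 → take DB $78,870. Book value $118,306.
Year 2: DB = ⌊$118,306 × 200%/5⌋ = $47,322; SL = ⌊$91,106/4⌋ = $22,776 → take DB $47,322. Book value $70,984.
Year 3: DB = ⌊$70,984 × 200%/5⌋ = $28,393; SL = ⌊$43,784/3⌋ = $14,594 → take DB $28,393. Book value $42,591.
Year 4: DB = ⌊$42,591 × 200%/5⌋ = $17,036; SL = ⌊$15,391/2⌋ = $7,695 → take DB $17,036, capped at $15,391. Book value $27,200.
Accumulated through year 4 = $197,176 − $27,200 = $169,976.

$169,976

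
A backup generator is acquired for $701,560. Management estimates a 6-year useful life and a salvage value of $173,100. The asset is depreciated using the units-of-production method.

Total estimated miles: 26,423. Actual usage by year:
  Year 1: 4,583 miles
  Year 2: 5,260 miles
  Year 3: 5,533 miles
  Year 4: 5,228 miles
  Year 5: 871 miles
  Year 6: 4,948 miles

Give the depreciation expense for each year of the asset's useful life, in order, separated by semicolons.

$91,660; $105,200; $110,660; $104,560; $17,420; $98,960

Depreciable base = $701,560 − $173,100 = $528,460.
Rate = $528,460 / 26,423 miles = $20 per mile.
Year 1: 4,583 × $20 = $91,660. Book value $609,900.
Year 2: 5,260 × $20 = $105,200. Book value $504,700.
Year 3: 5,533 × $20 = $110,660. Book value $394,040.
Year 4: 5,228 × $20 = $104,560. Book value $289,480.
Year 5: 871 × $20 = $17,420. Book value $272,060.
Year 6: 4,948 × $20 = $98,960. Book value $173,100.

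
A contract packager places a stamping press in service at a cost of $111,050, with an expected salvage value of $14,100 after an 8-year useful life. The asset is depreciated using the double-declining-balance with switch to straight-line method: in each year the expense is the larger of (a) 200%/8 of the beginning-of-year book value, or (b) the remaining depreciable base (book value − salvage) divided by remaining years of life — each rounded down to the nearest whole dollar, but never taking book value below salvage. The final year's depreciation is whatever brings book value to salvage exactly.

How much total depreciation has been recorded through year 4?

$75,912

Depreciable base = $111,050 − $14,100 = $96,950.
Year 1: DB = ⌊$111,050 × 200%/8⌋ = $27,762; SL = ⌊$96,950/8⌋ = $12,118 → take DB $27,762. Book value $83,288.
Year 2: DB = ⌊$83,288 × 200%/8⌋ = $20,822; SL = ⌊$69,188/7⌋ = $9,884 → take DB $20,822. Book value $62,466.
Year 3: DB = ⌊$62,466 × 200%/8⌋ = $15,616; SL = ⌊$48,366/6⌋ = $8,061 → take DB $15,616. Book value $46,850.
Year 4: DB = ⌊$46,850 × 200%/8⌋ = $11,712; SL = ⌊$32,750/5⌋ = $6,550 → take DB $11,712. Book value $35,138.
Accumulated through year 4 = $111,050 − $35,138 = $75,912.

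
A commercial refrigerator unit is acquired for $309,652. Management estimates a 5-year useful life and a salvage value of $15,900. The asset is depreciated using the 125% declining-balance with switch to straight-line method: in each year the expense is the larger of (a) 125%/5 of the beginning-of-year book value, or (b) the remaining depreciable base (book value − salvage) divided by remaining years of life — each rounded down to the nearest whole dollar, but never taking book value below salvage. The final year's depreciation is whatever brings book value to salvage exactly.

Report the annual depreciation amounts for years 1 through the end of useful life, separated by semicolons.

Depreciable base = $309,652 − $15,900 = $293,752.
Year 1: DB = ⌊$309,652 × 125%/5⌋ = $77,413; SL = ⌊$293,752/5⌋ = $58,750 → take DB $77,413. Book value $232,239.
Year 2: DB = ⌊$232,239 × 125%/5⌋ = $58,059; SL = ⌊$216,339/4⌋ = $54,084 → take DB $58,059. Book value $174,180.
Year 3: DB = ⌊$174,180 × 125%/5⌋ = $43,545; SL = ⌊$158,280/3⌋ = $52,760 → take SL $52,760. Book value $121,420.
Year 4: DB = ⌊$121,420 × 125%/5⌋ = $30,355; SL = ⌊$105,520/2⌋ = $52,760 → take SL $52,760. Book value $68,660.
Year 5 (final): $68,660 − $15,900 = $52,760. Book value $15,900.

$77,413; $58,059; $52,760; $52,760; $52,760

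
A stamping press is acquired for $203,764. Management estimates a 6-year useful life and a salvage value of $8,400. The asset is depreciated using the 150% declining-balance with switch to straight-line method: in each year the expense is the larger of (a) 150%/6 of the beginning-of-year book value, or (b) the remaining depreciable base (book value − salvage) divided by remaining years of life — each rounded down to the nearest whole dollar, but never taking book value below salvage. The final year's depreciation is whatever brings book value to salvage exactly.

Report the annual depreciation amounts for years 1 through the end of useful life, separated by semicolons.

$50,941; $38,205; $28,654; $25,854; $25,855; $25,855

Depreciable base = $203,764 − $8,400 = $195,364.
Year 1: DB = ⌊$203,764 × 150%/6⌋ = $50,941; SL = ⌊$195,364/6⌋ = $32,560 → take DB $50,941. Book value $152,823.
Year 2: DB = ⌊$152,823 × 150%/6⌋ = $38,205; SL = ⌊$144,423/5⌋ = $28,884 → take DB $38,205. Book value $114,618.
Year 3: DB = ⌊$114,618 × 150%/6⌋ = $28,654; SL = ⌊$106,218/4⌋ = $26,554 → take DB $28,654. Book value $85,964.
Year 4: DB = ⌊$85,964 × 150%/6⌋ = $21,491; SL = ⌊$77,564/3⌋ = $25,854 → take SL $25,854. Book value $60,110.
Year 5: DB = ⌊$60,110 × 150%/6⌋ = $15,027; SL = ⌊$51,710/2⌋ = $25,855 → take SL $25,855. Book value $34,255.
Year 6 (final): $34,255 − $8,400 = $25,855. Book value $8,400.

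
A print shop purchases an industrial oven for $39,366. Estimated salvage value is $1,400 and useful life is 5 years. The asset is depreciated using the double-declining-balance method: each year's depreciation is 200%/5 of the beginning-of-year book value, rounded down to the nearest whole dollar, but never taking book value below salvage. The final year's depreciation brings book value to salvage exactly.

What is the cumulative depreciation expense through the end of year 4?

Depreciable base = $39,366 − $1,400 = $37,966.
Year 1: ⌊$39,366 × 200%/5⌋ = $15,746. Book value $23,620.
Year 2: ⌊$23,620 × 200%/5⌋ = $9,448. Book value $14,172.
Year 3: ⌊$14,172 × 200%/5⌋ = $5,668. Book value $8,504.
Year 4: ⌊$8,504 × 200%/5⌋ = $3,401. Book value $5,103.
Accumulated through year 4 = $39,366 − $5,103 = $34,263.

$34,263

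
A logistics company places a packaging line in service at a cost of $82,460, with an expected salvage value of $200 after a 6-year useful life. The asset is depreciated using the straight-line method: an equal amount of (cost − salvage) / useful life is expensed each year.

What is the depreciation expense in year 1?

$13,710

Depreciable base = $82,460 − $200 = $82,260.
Annual expense = $82,260 / 6 = $13,710.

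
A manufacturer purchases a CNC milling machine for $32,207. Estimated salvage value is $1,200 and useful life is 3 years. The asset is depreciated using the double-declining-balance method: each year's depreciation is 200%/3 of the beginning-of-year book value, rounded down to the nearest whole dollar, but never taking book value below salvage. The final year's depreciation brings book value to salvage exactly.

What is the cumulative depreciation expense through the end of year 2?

Depreciable base = $32,207 − $1,200 = $31,007.
Year 1: ⌊$32,207 × 200%/3⌋ = $21,471. Book value $10,736.
Year 2: ⌊$10,736 × 200%/3⌋ = $7,157. Book value $3,579.
Accumulated through year 2 = $32,207 − $3,579 = $28,628.

$28,628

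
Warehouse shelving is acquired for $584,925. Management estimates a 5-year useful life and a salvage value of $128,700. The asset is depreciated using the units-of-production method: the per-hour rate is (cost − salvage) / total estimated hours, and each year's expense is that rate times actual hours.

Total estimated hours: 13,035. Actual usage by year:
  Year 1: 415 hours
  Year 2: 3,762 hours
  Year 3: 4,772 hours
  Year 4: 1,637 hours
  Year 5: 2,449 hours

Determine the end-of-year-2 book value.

$438,730

Depreciable base = $584,925 − $128,700 = $456,225.
Rate = $456,225 / 13,035 hours = $35 per hour.
Year 1: 415 × $35 = $14,525. Book value $570,400.
Year 2: 3,762 × $35 = $131,670. Book value $438,730.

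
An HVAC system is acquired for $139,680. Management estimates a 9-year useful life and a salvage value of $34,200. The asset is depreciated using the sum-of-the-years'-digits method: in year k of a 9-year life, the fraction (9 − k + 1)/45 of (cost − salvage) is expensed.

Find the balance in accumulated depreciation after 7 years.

$98,448

Depreciable base = $139,680 − $34,200 = $105,480.
Sum of the years' digits = 9+8+7+6+5+4+3+2+1 = 45.
Year 1: $105,480 × 9/45 = $21,096. Book value $118,584.
Year 2: $105,480 × 8/45 = $18,752. Book value $99,832.
Year 3: $105,480 × 7/45 = $16,408. Book value $83,424.
Year 4: $105,480 × 6/45 = $14,064. Book value $69,360.
Year 5: $105,480 × 5/45 = $11,720. Book value $57,640.
Year 6: $105,480 × 4/45 = $9,376. Book value $48,264.
Year 7: $105,480 × 3/45 = $7,032. Book value $41,232.
Accumulated through year 7 = $139,680 − $41,232 = $98,448.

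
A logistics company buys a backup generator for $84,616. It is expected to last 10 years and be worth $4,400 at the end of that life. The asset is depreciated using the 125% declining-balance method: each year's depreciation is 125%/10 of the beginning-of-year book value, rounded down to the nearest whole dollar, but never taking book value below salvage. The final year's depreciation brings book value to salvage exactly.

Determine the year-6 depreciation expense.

Depreciable base = $84,616 − $4,400 = $80,216.
Year 1: ⌊$84,616 × 125%/10⌋ = $10,577. Book value $74,039.
Year 2: ⌊$74,039 × 125%/10⌋ = $9,254. Book value $64,785.
Year 3: ⌊$64,785 × 125%/10⌋ = $8,098. Book value $56,687.
Year 4: ⌊$56,687 × 125%/10⌋ = $7,085. Book value $49,602.
Year 5: ⌊$49,602 × 125%/10⌋ = $6,200. Book value $43,402.
Year 6: ⌊$43,402 × 125%/10⌋ = $5,425. Book value $37,977.

$5,425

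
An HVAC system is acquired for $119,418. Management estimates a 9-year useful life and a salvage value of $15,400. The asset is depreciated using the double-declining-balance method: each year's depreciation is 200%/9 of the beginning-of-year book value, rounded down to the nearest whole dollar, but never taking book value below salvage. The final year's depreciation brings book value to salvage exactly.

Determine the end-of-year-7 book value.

Depreciable base = $119,418 − $15,400 = $104,018.
Year 1: ⌊$119,418 × 200%/9⌋ = $26,537. Book value $92,881.
Year 2: ⌊$92,881 × 200%/9⌋ = $20,640. Book value $72,241.
Year 3: ⌊$72,241 × 200%/9⌋ = $16,053. Book value $56,188.
Year 4: ⌊$56,188 × 200%/9⌋ = $12,486. Book value $43,702.
Year 5: ⌊$43,702 × 200%/9⌋ = $9,711. Book value $33,991.
Year 6: ⌊$33,991 × 200%/9⌋ = $7,553. Book value $26,438.
Year 7: ⌊$26,438 × 200%/9⌋ = $5,875. Book value $20,563.

$20,563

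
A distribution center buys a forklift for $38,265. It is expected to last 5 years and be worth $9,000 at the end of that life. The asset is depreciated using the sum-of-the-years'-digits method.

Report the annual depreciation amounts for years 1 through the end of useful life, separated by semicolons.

$9,755; $7,804; $5,853; $3,902; $1,951

Depreciable base = $38,265 − $9,000 = $29,265.
Sum of the years' digits = 5+4+3+2+1 = 15.
Year 1: $29,265 × 5/15 = $9,755. Book value $28,510.
Year 2: $29,265 × 4/15 = $7,804. Book value $20,706.
Year 3: $29,265 × 3/15 = $5,853. Book value $14,853.
Year 4: $29,265 × 2/15 = $3,902. Book value $10,951.
Year 5: $29,265 × 1/15 = $1,951. Book value $9,000.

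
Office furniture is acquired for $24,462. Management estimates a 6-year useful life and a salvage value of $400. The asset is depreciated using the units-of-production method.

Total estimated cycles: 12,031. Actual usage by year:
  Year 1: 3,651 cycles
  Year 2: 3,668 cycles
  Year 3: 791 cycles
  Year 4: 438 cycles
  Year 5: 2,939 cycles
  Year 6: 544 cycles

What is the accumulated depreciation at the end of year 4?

$17,096

Depreciable base = $24,462 − $400 = $24,062.
Rate = $24,062 / 12,031 cycles = $2 per cycle.
Year 1: 3,651 × $2 = $7,302. Book value $17,160.
Year 2: 3,668 × $2 = $7,336. Book value $9,824.
Year 3: 791 × $2 = $1,582. Book value $8,242.
Year 4: 438 × $2 = $876. Book value $7,366.
Accumulated through year 4 = $24,462 − $7,366 = $17,096.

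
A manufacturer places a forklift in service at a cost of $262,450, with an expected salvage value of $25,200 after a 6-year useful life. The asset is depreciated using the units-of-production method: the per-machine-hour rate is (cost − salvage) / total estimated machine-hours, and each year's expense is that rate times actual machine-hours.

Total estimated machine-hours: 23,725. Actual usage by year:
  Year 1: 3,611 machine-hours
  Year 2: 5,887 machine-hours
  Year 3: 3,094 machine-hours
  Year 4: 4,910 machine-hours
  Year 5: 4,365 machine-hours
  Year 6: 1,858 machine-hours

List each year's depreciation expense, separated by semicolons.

$36,110; $58,870; $30,940; $49,100; $43,650; $18,580

Depreciable base = $262,450 − $25,200 = $237,250.
Rate = $237,250 / 23,725 machine-hours = $10 per machine-hour.
Year 1: 3,611 × $10 = $36,110. Book value $226,340.
Year 2: 5,887 × $10 = $58,870. Book value $167,470.
Year 3: 3,094 × $10 = $30,940. Book value $136,530.
Year 4: 4,910 × $10 = $49,100. Book value $87,430.
Year 5: 4,365 × $10 = $43,650. Book value $43,780.
Year 6: 1,858 × $10 = $18,580. Book value $25,200.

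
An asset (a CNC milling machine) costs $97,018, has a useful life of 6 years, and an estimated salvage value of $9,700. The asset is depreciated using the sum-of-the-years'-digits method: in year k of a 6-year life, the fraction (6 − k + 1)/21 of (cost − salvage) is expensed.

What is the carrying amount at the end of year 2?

Depreciable base = $97,018 − $9,700 = $87,318.
Sum of the years' digits = 6+5+4+3+2+1 = 21.
Year 1: $87,318 × 6/21 = $24,948. Book value $72,070.
Year 2: $87,318 × 5/21 = $20,790. Book value $51,280.

$51,280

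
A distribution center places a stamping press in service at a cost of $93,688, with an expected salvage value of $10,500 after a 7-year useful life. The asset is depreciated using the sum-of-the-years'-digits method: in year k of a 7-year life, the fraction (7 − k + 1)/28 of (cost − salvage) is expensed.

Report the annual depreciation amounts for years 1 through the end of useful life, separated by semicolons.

$20,797; $17,826; $14,855; $11,884; $8,913; $5,942; $2,971

Depreciable base = $93,688 − $10,500 = $83,188.
Sum of the years' digits = 7+6+5+4+3+2+1 = 28.
Year 1: $83,188 × 7/28 = $20,797. Book value $72,891.
Year 2: $83,188 × 6/28 = $17,826. Book value $55,065.
Year 3: $83,188 × 5/28 = $14,855. Book value $40,210.
Year 4: $83,188 × 4/28 = $11,884. Book value $28,326.
Year 5: $83,188 × 3/28 = $8,913. Book value $19,413.
Year 6: $83,188 × 2/28 = $5,942. Book value $13,471.
Year 7: $83,188 × 1/28 = $2,971. Book value $10,500.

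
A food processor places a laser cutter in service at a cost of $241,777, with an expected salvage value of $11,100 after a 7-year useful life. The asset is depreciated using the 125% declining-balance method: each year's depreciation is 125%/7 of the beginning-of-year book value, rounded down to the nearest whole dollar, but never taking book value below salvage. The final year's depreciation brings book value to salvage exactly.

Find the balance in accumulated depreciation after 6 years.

$167,501

Depreciable base = $241,777 − $11,100 = $230,677.
Year 1: ⌊$241,777 × 125%/7⌋ = $43,174. Book value $198,603.
Year 2: ⌊$198,603 × 125%/7⌋ = $35,464. Book value $163,139.
Year 3: ⌊$163,139 × 125%/7⌋ = $29,131. Book value $134,008.
Year 4: ⌊$134,008 × 125%/7⌋ = $23,930. Book value $110,078.
Year 5: ⌊$110,078 × 125%/7⌋ = $19,656. Book value $90,422.
Year 6: ⌊$90,422 × 125%/7⌋ = $16,146. Book value $74,276.
Accumulated through year 6 = $241,777 − $74,276 = $167,501.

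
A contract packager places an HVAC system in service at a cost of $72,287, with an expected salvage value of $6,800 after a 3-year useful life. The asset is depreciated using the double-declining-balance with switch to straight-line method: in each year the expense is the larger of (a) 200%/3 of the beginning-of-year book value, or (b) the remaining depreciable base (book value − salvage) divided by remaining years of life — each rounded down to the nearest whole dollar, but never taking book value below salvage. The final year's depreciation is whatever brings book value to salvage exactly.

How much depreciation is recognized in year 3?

Depreciable base = $72,287 − $6,800 = $65,487.
Year 1: DB = ⌊$72,287 × 200%/3⌋ = $48,191; SL = ⌊$65,487/3⌋ = $21,829 → take DB $48,191. Book value $24,096.
Year 2: DB = ⌊$24,096 × 200%/3⌋ = $16,064; SL = ⌊$17,296/2⌋ = $8,648 → take DB $16,064. Book value $8,032.
Year 3 (final): $8,032 − $6,800 = $1,232. Book value $6,800.

$1,232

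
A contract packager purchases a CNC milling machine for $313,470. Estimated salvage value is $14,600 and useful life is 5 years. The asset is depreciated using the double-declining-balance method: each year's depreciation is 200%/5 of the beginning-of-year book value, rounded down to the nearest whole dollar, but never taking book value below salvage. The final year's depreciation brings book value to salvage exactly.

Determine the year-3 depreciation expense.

Depreciable base = $313,470 − $14,600 = $298,870.
Year 1: ⌊$313,470 × 200%/5⌋ = $125,388. Book value $188,082.
Year 2: ⌊$188,082 × 200%/5⌋ = $75,232. Book value $112,850.
Year 3: ⌊$112,850 × 200%/5⌋ = $45,140. Book value $67,710.

$45,140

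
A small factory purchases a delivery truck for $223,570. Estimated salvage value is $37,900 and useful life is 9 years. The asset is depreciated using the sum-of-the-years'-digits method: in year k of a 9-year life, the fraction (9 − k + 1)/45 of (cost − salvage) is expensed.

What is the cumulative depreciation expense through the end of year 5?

$144,410

Depreciable base = $223,570 − $37,900 = $185,670.
Sum of the years' digits = 9+8+7+6+5+4+3+2+1 = 45.
Year 1: $185,670 × 9/45 = $37,134. Book value $186,436.
Year 2: $185,670 × 8/45 = $33,008. Book value $153,428.
Year 3: $185,670 × 7/45 = $28,882. Book value $124,546.
Year 4: $185,670 × 6/45 = $24,756. Book value $99,790.
Year 5: $185,670 × 5/45 = $20,630. Book value $79,160.
Accumulated through year 5 = $223,570 − $79,160 = $144,410.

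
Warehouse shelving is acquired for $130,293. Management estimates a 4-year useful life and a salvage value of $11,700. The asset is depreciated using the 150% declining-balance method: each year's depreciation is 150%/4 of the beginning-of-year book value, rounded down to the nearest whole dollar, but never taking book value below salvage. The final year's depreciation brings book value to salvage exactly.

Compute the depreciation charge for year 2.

Depreciable base = $130,293 − $11,700 = $118,593.
Year 1: ⌊$130,293 × 150%/4⌋ = $48,859. Book value $81,434.
Year 2: ⌊$81,434 × 150%/4⌋ = $30,537. Book value $50,897.

$30,537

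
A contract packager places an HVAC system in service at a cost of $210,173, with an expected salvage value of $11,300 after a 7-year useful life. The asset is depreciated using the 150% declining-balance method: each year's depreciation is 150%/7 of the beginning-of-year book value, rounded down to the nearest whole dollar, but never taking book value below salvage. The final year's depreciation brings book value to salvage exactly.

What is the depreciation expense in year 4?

$21,845

Depreciable base = $210,173 − $11,300 = $198,873.
Year 1: ⌊$210,173 × 150%/7⌋ = $45,037. Book value $165,136.
Year 2: ⌊$165,136 × 150%/7⌋ = $35,386. Book value $129,750.
Year 3: ⌊$129,750 × 150%/7⌋ = $27,803. Book value $101,947.
Year 4: ⌊$101,947 × 150%/7⌋ = $21,845. Book value $80,102.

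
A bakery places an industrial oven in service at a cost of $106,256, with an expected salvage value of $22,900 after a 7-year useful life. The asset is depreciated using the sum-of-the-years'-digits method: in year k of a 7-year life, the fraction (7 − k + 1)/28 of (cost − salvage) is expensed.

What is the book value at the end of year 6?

$25,877

Depreciable base = $106,256 − $22,900 = $83,356.
Sum of the years' digits = 7+6+5+4+3+2+1 = 28.
Year 1: $83,356 × 7/28 = $20,839. Book value $85,417.
Year 2: $83,356 × 6/28 = $17,862. Book value $67,555.
Year 3: $83,356 × 5/28 = $14,885. Book value $52,670.
Year 4: $83,356 × 4/28 = $11,908. Book value $40,762.
Year 5: $83,356 × 3/28 = $8,931. Book value $31,831.
Year 6: $83,356 × 2/28 = $5,954. Book value $25,877.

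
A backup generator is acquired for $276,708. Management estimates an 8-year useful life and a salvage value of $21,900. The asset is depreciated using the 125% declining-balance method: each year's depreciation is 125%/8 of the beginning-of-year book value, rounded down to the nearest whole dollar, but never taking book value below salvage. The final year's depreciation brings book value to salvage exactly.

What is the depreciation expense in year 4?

$25,970

Depreciable base = $276,708 − $21,900 = $254,808.
Year 1: ⌊$276,708 × 125%/8⌋ = $43,235. Book value $233,473.
Year 2: ⌊$233,473 × 125%/8⌋ = $36,480. Book value $196,993.
Year 3: ⌊$196,993 × 125%/8⌋ = $30,780. Book value $166,213.
Year 4: ⌊$166,213 × 125%/8⌋ = $25,970. Book value $140,243.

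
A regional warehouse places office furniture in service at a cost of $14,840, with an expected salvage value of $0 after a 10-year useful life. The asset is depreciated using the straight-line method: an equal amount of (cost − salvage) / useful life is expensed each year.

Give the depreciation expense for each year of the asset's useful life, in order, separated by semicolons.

$1,484; $1,484; $1,484; $1,484; $1,484; $1,484; $1,484; $1,484; $1,484; $1,484

Depreciable base = $14,840 − $0 = $14,840.
Annual expense = $14,840 / 10 = $1,484.
End of year 1: book value $13,356.
End of year 2: book value $11,872.
End of year 3: book value $10,388.
End of year 4: book value $8,904.
End of year 5: book value $7,420.
End of year 6: book value $5,936.
End of year 7: book value $4,452.
End of year 8: book value $2,968.
End of year 9: book value $1,484.
End of year 10: book value $0.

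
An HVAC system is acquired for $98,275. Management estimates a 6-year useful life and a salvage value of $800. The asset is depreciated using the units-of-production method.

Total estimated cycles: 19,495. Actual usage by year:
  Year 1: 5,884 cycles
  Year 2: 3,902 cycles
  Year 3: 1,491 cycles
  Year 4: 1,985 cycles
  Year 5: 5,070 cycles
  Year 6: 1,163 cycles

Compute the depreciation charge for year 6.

$5,815

Depreciable base = $98,275 − $800 = $97,475.
Rate = $97,475 / 19,495 cycles = $5 per cycle.
Year 1: 5,884 × $5 = $29,420. Book value $68,855.
Year 2: 3,902 × $5 = $19,510. Book value $49,345.
Year 3: 1,491 × $5 = $7,455. Book value $41,890.
Year 4: 1,985 × $5 = $9,925. Book value $31,965.
Year 5: 5,070 × $5 = $25,350. Book value $6,615.
Year 6: 1,163 × $5 = $5,815. Book value $800.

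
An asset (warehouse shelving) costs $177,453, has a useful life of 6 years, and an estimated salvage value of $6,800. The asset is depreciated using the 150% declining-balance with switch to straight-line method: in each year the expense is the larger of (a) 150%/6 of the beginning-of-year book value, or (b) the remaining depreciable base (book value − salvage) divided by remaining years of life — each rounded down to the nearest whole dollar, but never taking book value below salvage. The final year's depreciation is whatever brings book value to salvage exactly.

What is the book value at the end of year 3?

$74,864

Depreciable base = $177,453 − $6,800 = $170,653.
Year 1: DB = ⌊$177,453 × 150%/6⌋ = $44,363; SL = ⌊$170,653/6⌋ = $28,442 → take DB $44,363. Book value $133,090.
Year 2: DB = ⌊$133,090 × 150%/6⌋ = $33,272; SL = ⌊$126,290/5⌋ = $25,258 → take DB $33,272. Book value $99,818.
Year 3: DB = ⌊$99,818 × 150%/6⌋ = $24,954; SL = ⌊$93,018/4⌋ = $23,254 → take DB $24,954. Book value $74,864.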